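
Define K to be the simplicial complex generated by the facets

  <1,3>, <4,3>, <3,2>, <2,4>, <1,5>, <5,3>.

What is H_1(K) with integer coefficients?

K has 5 vertices, 6 edges.
rank ∂_1 = 4, rank ∂_2 = 0 ⇒ b_1 = 6 − 4 − 0 = 2. So H_1 ≅ Z^2.

H_1 = Z^2.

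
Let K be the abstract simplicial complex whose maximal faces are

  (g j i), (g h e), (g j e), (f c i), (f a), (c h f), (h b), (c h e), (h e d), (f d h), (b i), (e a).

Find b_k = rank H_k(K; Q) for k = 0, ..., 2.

Fix the vertex order a < b < c < d < e < f < g < h < i < j and write every simplex with vertices in increasing order. Then dim K = 2 and the simplices of K are:

  0-simplices (10): a, b, c, d, e, f, g, h, i, j
  1-simplices (20): ae, af, bh, bi, ce, cf, ch, ci, de, df, dh, eg, eh, ej, fh, fi, gh, gi, gj, ij
  2-simplices (8): ceh, cfh, cfi, deh, dfh, egh, egj, gij

so the chain groups are C_0 ≅ Z^10, C_1 ≅ Z^20, C_2 ≅ Z^8.

The boundary map ∂_1: C_1 → C_0 is given by ∂[p,q] = [q] − [p]. For instance
  ∂df = f − d.
The 10×20 boundary matrix has rank 9 and Smith normal form diag(1,1,1,1,1,1,1,1,1).

Boundary ∂_2: C_2 → C_1 sends each 2-simplex [p,q,r] to [q,r] − [p,r] + [p,q]. For instance
  ∂cfh = fh − ch + cf,
  ∂ceh = eh − ch + ce.
The 20×8 boundary matrix has rank 8 and Smith normal form diag(1,1,1,1,1,1,1,1).

Computing H_k = (kernel of ∂_k) / (image of ∂_{k+1}):

  H_0: rank C_0 − rank ∂_1 = 10 − 9 = 1, and the invariant factors of ∂_1 are all 1, so H_0 = Z.
  H_1: rank ker ∂_1 − rank ∂_2 = (20 − 9) − 8 = 3, and the invariant factors of ∂_2 are all 1, so H_1 = Z^3.
  H_2: rank ker ∂_2 − rank ∂_3 = (8 − 8) − 0 = 0, and there is no ∂_3, so H_2 = 0.

As a check, the Euler characteristic is 10 − 20 + 8 = -2, which agrees with 1 − 3 + 0 = -2.

Hence the Betti numbers are b_0 = 1, b_1 = 3, b_2 = 0.

b_0 = 1, b_1 = 3, b_2 = 0.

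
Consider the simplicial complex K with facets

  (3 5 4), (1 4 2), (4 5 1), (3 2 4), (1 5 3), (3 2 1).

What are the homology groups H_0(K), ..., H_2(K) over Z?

H_0 ≅ Z,  H_1 = 0,  H_2 ≅ Z.

We work with the vertex ordering 1 < 2 < 3 < 4 < 5. The simplices of K, each written with vertices in increasing order, are:

  0-simplices (5): [1], [2], [3], [4], [5]
  1-simplices (9): [1,2], [1,3], [1,4], [1,5], [2,3], [2,4], [3,4], [3,5], [4,5]
  2-simplices (6): [1,2,3], [1,2,4], [1,3,5], [1,4,5], [2,3,4], [3,4,5]

giving chain groups C_0 ≅ Z^5, C_1 ≅ Z^9, C_2 ≅ Z^6.

∂_1: C_1 → C_0 maps an edge to its endpoints' difference, ∂[p,q] = q − p.
The 5×9 boundary matrix has rank 4 and Smith normal form diag(1,1,1,1).

The boundary map ∂_2: C_2 → C_1 acts by ∂[p,q,r] = [q,r] − [p,r] + [p,q]. For instance
  ∂[3,4,5] = [4,5] − [3,5] + [3,4],
  ∂[1,2,3] = [2,3] − [1,3] + [1,2].
This gives a 9×6 integer matrix of rank 5; reducing to Smith normal form yields diagonal entries (1,1,1,1,1).

Now H_k = ker ∂_k / im ∂_{k+1}, so:

  H_0: rank C_0 − rank ∂_1 = 5 − 4 = 1, and the invariant factors of ∂_1 are all 1, so H_0 ≅ Z.
  H_1: rank ker ∂_1 − rank ∂_2 = (9 − 4) − 5 = 0, and the invariant factors of ∂_2 are all 1, so H_1 ≅ 0.
  H_2: rank ker ∂_2 − rank ∂_3 = (6 − 5) − 0 = 1, and there is no ∂_3, so H_2 ≅ Z.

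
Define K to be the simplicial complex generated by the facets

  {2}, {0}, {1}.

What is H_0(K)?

H_0 ≅ Z^3.

Order the vertices as 0 < 1 < 2. Listing each simplex with vertices in this order, K has dimension 0 with simplices:

  0-simplices (3): [0], [1], [2]

so the chain groups are C_0 ≅ Z^3.

From H_k ≅ ker(∂_k) / im(∂_{k+1}) we obtain:

  H_0: rank C_0 − rank ∂_1 = 3 − 0 = 3, and there is no ∂_1, so H_0 = Z^3.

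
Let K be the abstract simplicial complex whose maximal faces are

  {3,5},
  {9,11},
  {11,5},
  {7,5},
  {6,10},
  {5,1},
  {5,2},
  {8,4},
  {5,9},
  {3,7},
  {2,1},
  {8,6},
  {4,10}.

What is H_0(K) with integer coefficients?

Take the total order 1 < 2 < 3 < 4 < 5 < 6 < 7 < 8 < 9 < 10 < 11 on the vertex set. Then K (dimension 1) consists of the simplices:

  0-simplices (11): [1], [2], [3], [4], [5], [6], [7], [8], [9], [10], [11]
  1-simplices (13): [1,2], [1,5], [2,5], [3,5], [3,7], [4,8], [4,10], [5,7], [5,9], [5,11], [6,8], [6,10], [9,11]

so the chain groups are C_0 ≅ Z^11, C_1 ≅ Z^13.

∂_1: C_1 → C_0 is given by ∂[p,q] = [q] − [p]. For instance
  ∂[6,10] = [10] − [6].
The 11×13 boundary matrix has rank 9 and Smith normal form diag(1,1,1,1,1,1,1,1,1).

From H_k ≅ ker(∂_k) / im(∂_{k+1}) we obtain:

  H_0: rank C_0 − rank ∂_1 = 11 − 9 = 2, and the invariant factors of ∂_1 are all 1, so H_0 ≅ Z^2.

H_0 = Z^2.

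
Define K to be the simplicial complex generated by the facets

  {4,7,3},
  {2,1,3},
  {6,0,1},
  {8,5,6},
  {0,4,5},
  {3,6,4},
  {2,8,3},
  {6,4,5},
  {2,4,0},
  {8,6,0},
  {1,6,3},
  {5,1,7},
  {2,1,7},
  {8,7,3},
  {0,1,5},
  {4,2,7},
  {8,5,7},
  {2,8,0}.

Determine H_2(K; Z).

Order the vertices as 0 < 1 < 2 < 3 < 4 < 5 < 6 < 7 < 8. Listing each simplex with vertices in this order, K has dimension 2 with simplices:

  0-simplices (9): [0], [1], [2], [3], [4], [5], [6], [7], [8]
  1-simplices (27): (27 of them)
  2-simplices (18): [0,1,5], [0,1,6], [0,2,4], [0,2,8], [0,4,5], [0,6,8], [1,2,3], [1,2,7], [1,3,6], [1,5,7], [2,3,8], [2,4,7], [3,4,6], [3,4,7], [3,7,8], [4,5,6], [5,6,8], [5,7,8]

giving chain groups C_0 ≅ Z^9, C_1 ≅ Z^27, C_2 ≅ Z^18.

∂_1: C_1 → C_0 sends each edge [p,q] (with p < q) to q − p. For instance
  ∂[4,7] = [7] − [4].
This gives a 9×27 integer matrix of rank 8; reducing to Smith normal form yields diagonal entries (1,1,1,1,1,1,1,1).

Boundary ∂_2: C_2 → C_1 sends each 2-simplex [p,q,r] to [q,r] − [p,r] + [p,q]. For instance
  ∂[5,6,8] = [6,8] − [5,8] + [5,6],
  ∂[0,1,6] = [1,6] − [0,6] + [0,1].
As a 27×18 matrix over Z this has rank 18, with invariant factors (1,1,1,1,1,1,1,1,1,1,1,1,1,1,1,1,1,2).

From H_k ≅ ker(∂_k) / im(∂_{k+1}) we obtain:

  H_2: rank ker ∂_2 − rank ∂_3 = (18 − 18) − 0 = 0, and there is no ∂_3, so H_2 = 0.

H_2 ≅ 0.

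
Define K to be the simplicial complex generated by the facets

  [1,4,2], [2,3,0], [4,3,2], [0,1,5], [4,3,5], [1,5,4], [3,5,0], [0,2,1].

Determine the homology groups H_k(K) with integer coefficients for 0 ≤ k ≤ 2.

Take the total order 0 < 1 < 2 < 3 < 4 < 5 on the vertex set. Then K (dimension 2) consists of the simplices:

  0-simplices (6): [0], [1], [2], [3], [4], [5]
  1-simplices (12): [0,1], [0,2], [0,3], [0,5], [1,2], [1,4], [1,5], [2,3], [2,4], [3,4], [3,5], [4,5]
  2-simplices (8): [0,1,2], [0,1,5], [0,2,3], [0,3,5], [1,2,4], [1,4,5], [2,3,4], [3,4,5]

Hence C_0 ≅ Z^6, C_1 ≅ Z^12, C_2 ≅ Z^8.

Boundary ∂_1: C_1 → C_0 sends each edge [p,q] (with p < q) to q − p.
As a 6×12 matrix over Z this has rank 5, with invariant factors (1,1,1,1,1).

The boundary map ∂_2: C_2 → C_1 acts by ∂[p,q,r] = [q,r] − [p,r] + [p,q]. For instance
  ∂[1,4,5] = [4,5] − [1,5] + [1,4],
  ∂[0,1,5] = [1,5] − [0,5] + [0,1].
This gives a 12×8 integer matrix of rank 7; reducing to Smith normal form yields diagonal entries (1,1,1,1,1,1,1).

From H_k ≅ ker(∂_k) / im(∂_{k+1}) we obtain:

  H_0: rank C_0 − rank ∂_1 = 6 − 5 = 1, and the invariant factors of ∂_1 are all 1, so H_0 = Z.
  H_1: rank ker ∂_1 − rank ∂_2 = (12 − 5) − 7 = 0, and the invariant factors of ∂_2 are all 1, so H_1 = 0.
  H_2: rank ker ∂_2 − rank ∂_3 = (8 − 7) − 0 = 1, and there is no ∂_3, so H_2 = Z.

As a check, the Euler characteristic is 6 − 12 + 8 = 2, which agrees with 1 − 0 + 1 = 2.
(K is a triangulation of the 2-sphere S^2.)

H_0 ≅ Z,  H_1 = 0,  H_2 ≅ Z.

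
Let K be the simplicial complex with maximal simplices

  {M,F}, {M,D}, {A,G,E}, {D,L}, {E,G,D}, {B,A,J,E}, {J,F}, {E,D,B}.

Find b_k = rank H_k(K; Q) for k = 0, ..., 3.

b_0 = 1, b_1 = 1, b_2 = 0, b_3 = 0.

Fix the vertex order A < B < D < E < F < G < J < L < M and write every simplex with vertices in increasing order. Then dim K = 3 and the simplices of K are:

  0-simplices (9): A, B, D, E, F, G, J, L, M
  1-simplices (15): AB, AE, AG, AJ, BD, BE, BJ, DE, DG, DL, DM, EG, EJ, FJ, FM
  2-simplices (7): ABE, ABJ, AEG, AEJ, BDE, BEJ, DEG
  3-simplices (1): ABEJ

giving chain groups C_0 ≅ Z^9, C_1 ≅ Z^15, C_2 ≅ Z^7, C_3 ≅ Z^1.

Boundary ∂_1: C_1 → C_0 is given by ∂[p,q] = [q] − [p]. For instance
  ∂BD = D − B.
This gives a 9×15 integer matrix of rank 8; reducing to Smith normal form yields diagonal entries (1,1,1,1,1,1,1,1).

The boundary map ∂_2: C_2 → C_1 sends each 2-simplex [p,q,r] to [q,r] − [p,r] + [p,q]. For instance
  ∂DEG = EG − DG + DE,
  ∂ABE = BE − AE + AB.
This gives a 15×7 integer matrix of rank 6; reducing to Smith normal form yields diagonal entries (1,1,1,1,1,1).

The boundary map ∂_3: C_3 → C_2 sends each 3-simplex σ to the alternating sum Σ_i (−1)^i (σ with its i-th vertex removed). For instance
  ∂ABEJ = BEJ − AEJ + ABJ − ABE.
This gives a 7×1 integer matrix of rank 1; reducing to Smith normal form yields diagonal entries (1).

From H_k ≅ ker(∂_k) / im(∂_{k+1}) we obtain:

  H_0: rank C_0 − rank ∂_1 = 9 − 8 = 1, and the invariant factors of ∂_1 are all 1, so H_0 = Z.
  H_1: rank ker ∂_1 − rank ∂_2 = (15 − 8) − 6 = 1, and the invariant factors of ∂_2 are all 1, so H_1 = Z.
  H_2: rank ker ∂_2 − rank ∂_3 = (7 − 6) − 1 = 0, and the invariant factors of ∂_3 are all 1, so H_2 = 0.
  H_3: rank ker ∂_3 − rank ∂_4 = (1 − 1) − 0 = 0, and there is no ∂_4, so H_3 = 0.

As a check, the Euler characteristic is 9 − 15 + 7 − 1 = 0, which agrees with 1 − 1 + 0 − 0 = 0.

Hence the Betti numbers are b_0 = 1, b_1 = 1, b_2 = 0, b_3 = 0.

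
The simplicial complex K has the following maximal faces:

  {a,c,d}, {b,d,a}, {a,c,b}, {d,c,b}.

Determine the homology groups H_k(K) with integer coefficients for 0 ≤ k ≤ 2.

H_0 ≅ Z,  H_1 = 0,  H_2 ≅ Z.

Take the total order a < b < c < d on the vertex set. Then K (dimension 2) consists of the simplices:

  0-simplices (4): a, b, c, d
  1-simplices (6): ab, ac, ad, bc, bd, cd
  2-simplices (4): abc, abd, acd, bcd

so the chain groups are C_0 ≅ Z^4, C_1 ≅ Z^6, C_2 ≅ Z^4.

Boundary ∂_1: C_1 → C_0 sends each edge [p,q] (with p < q) to q − p.
The resulting 4×6 matrix has rank 3, and its Smith normal form has invariant factors (1,1,1).

Boundary ∂_2: C_2 → C_1 sends each 2-simplex [p,q,r] to [q,r] − [p,r] + [p,q]. For instance
  ∂acd = cd − ad + ac,
  ∂abc = bc − ac + ab.
The resulting 6×4 matrix has rank 3, and its Smith normal form has invariant factors (1,1,1).

Reading off H_k = ker ∂_k / im ∂_{k+1}:

  H_0: rank C_0 − rank ∂_1 = 4 − 3 = 1, and the invariant factors of ∂_1 are all 1, so H_0 ≅ Z.
  H_1: rank ker ∂_1 − rank ∂_2 = (6 − 3) − 3 = 0, and the invariant factors of ∂_2 are all 1, so H_1 ≅ 0.
  H_2: rank ker ∂_2 − rank ∂_3 = (4 − 3) − 0 = 1, and there is no ∂_3, so H_2 ≅ Z.

(K is a triangulation of the 2-sphere S^2.)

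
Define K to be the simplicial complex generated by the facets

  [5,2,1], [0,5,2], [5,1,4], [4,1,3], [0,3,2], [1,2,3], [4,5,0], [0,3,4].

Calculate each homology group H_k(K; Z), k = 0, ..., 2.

H_0 = Z,  H_1 = 0,  H_2 = Z.

Take the total order 0 < 1 < 2 < 3 < 4 < 5 on the vertex set. Then K (dimension 2) consists of the simplices:

  0-simplices (6): [0], [1], [2], [3], [4], [5]
  1-simplices (12): [0,2], [0,3], [0,4], [0,5], [1,2], [1,3], [1,4], [1,5], [2,3], [2,5], [3,4], [4,5]
  2-simplices (8): [0,2,3], [0,2,5], [0,3,4], [0,4,5], [1,2,3], [1,2,5], [1,3,4], [1,4,5]

giving chain groups C_0 ≅ Z^6, C_1 ≅ Z^12, C_2 ≅ Z^8.

∂_1: C_1 → C_0 maps an edge to its endpoints' difference, ∂[p,q] = q − p. For instance
  ∂[1,2] = [2] − [1].
The resulting 6×12 matrix has rank 5, and its Smith normal form has invariant factors (1,1,1,1,1).

Boundary ∂_2: C_2 → C_1 sends each 2-simplex [p,q,r] to [q,r] − [p,r] + [p,q]. For instance
  ∂[1,3,4] = [3,4] − [1,4] + [1,3],
  ∂[1,2,5] = [2,5] − [1,5] + [1,2].
The resulting 12×8 matrix has rank 7, and its Smith normal form has invariant factors (1,1,1,1,1,1,1).

From H_k ≅ ker(∂_k) / im(∂_{k+1}) we obtain:

  H_0: rank C_0 − rank ∂_1 = 6 − 5 = 1, and the invariant factors of ∂_1 are all 1, so H_0 ≅ Z.
  H_1: rank ker ∂_1 − rank ∂_2 = (12 − 5) − 7 = 0, and the invariant factors of ∂_2 are all 1, so H_1 ≅ 0.
  H_2: rank ker ∂_2 − rank ∂_3 = (8 − 7) − 0 = 1, and there is no ∂_3, so H_2 ≅ Z.

As a check, the Euler characteristic is 6 − 12 + 8 = 2, which agrees with 1 − 0 + 1 = 2.
(K is a triangulation of the 2-sphere S^2.)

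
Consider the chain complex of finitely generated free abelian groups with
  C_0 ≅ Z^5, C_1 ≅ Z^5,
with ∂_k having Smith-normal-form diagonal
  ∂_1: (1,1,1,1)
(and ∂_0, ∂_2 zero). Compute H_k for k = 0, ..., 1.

H_0: b_0 = 5 − 0 − 4 = 1; torsion from ∂_1 factors > 1: none. So H_0 = Z.
H_1: b_1 = 5 − 4 − 0 = 1; torsion from ∂_2 factors > 1: none. So H_1 = Z.

H_0 = Z,  H_1 = Z.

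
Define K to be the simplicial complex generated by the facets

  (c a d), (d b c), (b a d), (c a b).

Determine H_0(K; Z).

H_0 ≅ Z.

Fix the vertex order a < b < c < d and write every simplex with vertices in increasing order. Then dim K = 2 and the simplices of K are:

  0-simplices (4): a, b, c, d
  1-simplices (6): ab, ac, ad, bc, bd, cd
  2-simplices (4): abc, abd, acd, bcd

so the chain groups are C_0 ≅ Z^4, C_1 ≅ Z^6, C_2 ≅ Z^4.

The boundary map ∂_1: C_1 → C_0 maps an edge to its endpoints' difference, ∂[p,q] = q − p. For instance
  ∂ad = d − a.
As a 4×6 matrix over Z this has rank 3, with invariant factors (1,1,1).

∂_2: C_2 → C_1 maps a triangle to the signed sum of its edges. For instance
  ∂bcd = cd − bd + bc,
  ∂abd = bd − ad + ab.
This gives a 6×4 integer matrix of rank 3; reducing to Smith normal form yields diagonal entries (1,1,1).

Now H_k = ker ∂_k / im ∂_{k+1}, so:

  H_0: rank C_0 − rank ∂_1 = 4 − 3 = 1, and the invariant factors of ∂_1 are all 1, so H_0 = Z.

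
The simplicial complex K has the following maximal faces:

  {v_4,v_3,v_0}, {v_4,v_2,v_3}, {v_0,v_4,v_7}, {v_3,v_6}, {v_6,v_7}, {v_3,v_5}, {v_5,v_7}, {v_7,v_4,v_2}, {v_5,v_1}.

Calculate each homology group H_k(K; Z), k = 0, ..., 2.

Take the total order v_0 < v_1 < v_2 < v_3 < v_4 < v_5 < v_6 < v_7 on the vertex set. Then K (dimension 2) consists of the simplices:

  0-simplices (8): [v_0], [v_1], [v_2], [v_3], [v_4], [v_5], [v_6], [v_7]
  1-simplices (13): [v_0,v_3], [v_0,v_4], [v_0,v_7], [v_1,v_5], [v_2,v_3], [v_2,v_4], [v_2,v_7], [v_3,v_4], [v_3,v_5], [v_3,v_6], [v_4,v_7], [v_5,v_7], [v_6,v_7]
  2-simplices (4): [v_0,v_3,v_4], [v_0,v_4,v_7], [v_2,v_3,v_4], [v_2,v_4,v_7]

so the chain groups are C_0 ≅ Z^8, C_1 ≅ Z^13, C_2 ≅ Z^4.

The boundary map ∂_1: C_1 → C_0 is given by ∂[p,q] = [q] − [p].
The resulting 8×13 matrix has rank 7, and its Smith normal form has invariant factors (1,1,1,1,1,1,1).

Boundary ∂_2: C_2 → C_1 sends each 2-simplex [p,q,r] to [q,r] − [p,r] + [p,q]. For instance
  ∂[v_0,v_3,v_4] = [v_3,v_4] − [v_0,v_4] + [v_0,v_3],
  ∂[v_2,v_3,v_4] = [v_3,v_4] − [v_2,v_4] + [v_2,v_3].
The resulting 13×4 matrix has rank 4, and its Smith normal form has invariant factors (1,1,1,1).

Computing H_k = (kernel of ∂_k) / (image of ∂_{k+1}):

  H_0: rank C_0 − rank ∂_1 = 8 − 7 = 1, and the invariant factors of ∂_1 are all 1, so H_0 = Z.
  H_1: rank ker ∂_1 − rank ∂_2 = (13 − 7) − 4 = 2, and the invariant factors of ∂_2 are all 1, so H_1 = Z^2.
  H_2: rank ker ∂_2 − rank ∂_3 = (4 − 4) − 0 = 0, and there is no ∂_3, so H_2 = 0.

As a check, the Euler characteristic is 8 − 13 + 4 = -1, which agrees with 1 − 2 + 0 = -1.

H_0 ≅ Z,  H_1 ≅ Z^2,  H_2 = 0.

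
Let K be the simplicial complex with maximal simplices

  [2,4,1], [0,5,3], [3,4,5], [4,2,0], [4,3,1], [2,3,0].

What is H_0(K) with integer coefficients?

H_0 = Z.

Order the vertices as 0 < 1 < 2 < 3 < 4 < 5. Listing each simplex with vertices in this order, K has dimension 2 with simplices:

  0-simplices (6): [0], [1], [2], [3], [4], [5]
  1-simplices (12): [0,2], [0,3], [0,4], [0,5], [1,2], [1,3], [1,4], [2,3], [2,4], [3,4], [3,5], [4,5]
  2-simplices (6): [0,2,3], [0,2,4], [0,3,5], [1,2,4], [1,3,4], [3,4,5]

so the chain groups are C_0 ≅ Z^6, C_1 ≅ Z^12, C_2 ≅ Z^6.

The boundary map ∂_1: C_1 → C_0 is given by ∂[p,q] = [q] − [p].
The 6×12 boundary matrix has rank 5 and Smith normal form diag(1,1,1,1,1).

Boundary ∂_2: C_2 → C_1 maps a triangle to the signed sum of its edges. For instance
  ∂[0,2,4] = [2,4] − [0,4] + [0,2],
  ∂[3,4,5] = [4,5] − [3,5] + [3,4].
As a 12×6 matrix over Z this has rank 6, with invariant factors (1,1,1,1,1,1).

Now H_k = ker ∂_k / im ∂_{k+1}, so:

  H_0: rank C_0 − rank ∂_1 = 6 − 5 = 1, and the invariant factors of ∂_1 are all 1, so H_0 ≅ Z.

(K is a triangulation of the cylinder S^1 x I.)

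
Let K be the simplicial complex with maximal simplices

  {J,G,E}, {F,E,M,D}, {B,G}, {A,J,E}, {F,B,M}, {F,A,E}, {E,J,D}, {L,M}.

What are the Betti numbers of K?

Order the vertices as A < B < D < E < F < G < J < L < M. Listing each simplex with vertices in this order, K has dimension 3 with simplices:

  0-simplices (9): A, B, D, E, F, G, J, L, M
  1-simplices (17): AE, AF, AJ, BF, BG, BM, DE, DF, DJ, DM, EF, EG, EJ, EM, FM, GJ, LM
  2-simplices (9): AEF, AEJ, BFM, DEF, DEJ, DEM, DFM, EFM, EGJ
  3-simplices (1): DEFM

giving chain groups C_0 ≅ Z^9, C_1 ≅ Z^17, C_2 ≅ Z^9, C_3 ≅ Z^1.

The boundary map ∂_1: C_1 → C_0 maps an edge to its endpoints' difference, ∂[p,q] = q − p.
As a 9×17 matrix over Z this has rank 8, with invariant factors (1,1,1,1,1,1,1,1).

∂_2: C_2 → C_1 maps a triangle to the signed sum of its edges. For instance
  ∂AEJ = EJ − AJ + AE,
  ∂DEJ = EJ − DJ + DE.
The resulting 17×9 matrix has rank 8, and its Smith normal form has invariant factors (1,1,1,1,1,1,1,1).

The boundary map ∂_3: C_3 → C_2 sends each 3-simplex σ to the alternating sum Σ_i (−1)^i (σ with its i-th vertex removed). For instance
  ∂DEFM = EFM − DFM + DEM − DEF.
The 9×1 boundary matrix has rank 1 and Smith normal form diag(1).

Now H_k = ker ∂_k / im ∂_{k+1}, so:

  H_0: rank C_0 − rank ∂_1 = 9 − 8 = 1, and the invariant factors of ∂_1 are all 1, so H_0 = Z.
  H_1: rank ker ∂_1 − rank ∂_2 = (17 − 8) − 8 = 1, and the invariant factors of ∂_2 are all 1, so H_1 = Z.
  H_2: rank ker ∂_2 − rank ∂_3 = (9 − 8) − 1 = 0, and the invariant factors of ∂_3 are all 1, so H_2 = 0.
  H_3: rank ker ∂_3 − rank ∂_4 = (1 − 1) − 0 = 0, and there is no ∂_4, so H_3 = 0.

Hence the Betti numbers are b_0 = 1, b_1 = 1, b_2 = 0, b_3 = 0.

b_0 = 1, b_1 = 1, b_2 = 0, b_3 = 0.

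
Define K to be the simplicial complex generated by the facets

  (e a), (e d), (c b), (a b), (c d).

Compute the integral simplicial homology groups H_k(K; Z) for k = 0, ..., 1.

We work with the vertex ordering a < b < c < d < e. The simplices of K, each written with vertices in increasing order, are:

  0-simplices (5): a, b, c, d, e
  1-simplices (5): ab, ae, bc, cd, de

so the chain groups are C_0 ≅ Z^5, C_1 ≅ Z^5.

The boundary map ∂_1: C_1 → C_0 sends each edge [p,q] (with p < q) to q − p. For instance
  ∂bc = c − b.
As a 5×5 matrix over Z this has rank 4, with invariant factors (1,1,1,1).

From H_k ≅ ker(∂_k) / im(∂_{k+1}) we obtain:

  H_0: rank C_0 − rank ∂_1 = 5 − 4 = 1, and the invariant factors of ∂_1 are all 1, so H_0 ≅ Z.
  H_1: rank ker ∂_1 − rank ∂_2 = (5 − 4) − 0 = 1, and there is no ∂_2, so H_1 ≅ Z.

As a check, the Euler characteristic is 5 − 5 = 0, which agrees with 1 − 1 = 0.
(K is a triangulation of the circle S^1.)

H_0 = Z,  H_1 = Z.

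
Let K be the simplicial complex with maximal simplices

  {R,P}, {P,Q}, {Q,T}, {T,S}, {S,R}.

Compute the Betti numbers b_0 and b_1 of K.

b_0 = 1, b_1 = 1.

Order the vertices as P < Q < R < S < T. Listing each simplex with vertices in this order, K has dimension 1 with simplices:

  0-simplices (5): P, Q, R, S, T
  1-simplices (5): PQ, PR, QT, RS, ST

giving chain groups C_0 ≅ Z^5, C_1 ≅ Z^5.

Boundary ∂_1: C_1 → C_0 sends each edge [p,q] (with p < q) to q − p. For instance
  ∂PQ = Q − P.
As a 5×5 matrix over Z this has rank 4, with invariant factors (1,1,1,1).

From H_k ≅ ker(∂_k) / im(∂_{k+1}) we obtain:

  H_0: rank C_0 − rank ∂_1 = 5 − 4 = 1, and the invariant factors of ∂_1 are all 1, so H_0 = Z.
  H_1: rank ker ∂_1 − rank ∂_2 = (5 − 4) − 0 = 1, and there is no ∂_2, so H_1 = Z.

As a check, the Euler characteristic is 5 − 5 = 0, which agrees with 1 − 1 = 0.

Hence the Betti numbers are b_0 = 1, b_1 = 1.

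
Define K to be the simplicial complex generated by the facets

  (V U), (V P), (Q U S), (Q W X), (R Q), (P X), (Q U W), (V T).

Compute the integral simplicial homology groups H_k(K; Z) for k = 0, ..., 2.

Take the total order P < Q < R < S < T < U < V < W < X on the vertex set. Then K (dimension 2) consists of the simplices:

  0-simplices (9): P, Q, R, S, T, U, V, W, X
  1-simplices (12): PV, PX, QR, QS, QU, QW, QX, SU, TV, UV, UW, WX
  2-simplices (3): QSU, QUW, QWX

Hence C_0 ≅ Z^9, C_1 ≅ Z^12, C_2 ≅ Z^3.

Boundary ∂_1: C_1 → C_0 is given by ∂[p,q] = [q] − [p].
The 9×12 boundary matrix has rank 8 and Smith normal form diag(1,1,1,1,1,1,1,1).

The boundary map ∂_2: C_2 → C_1 acts by ∂[p,q,r] = [q,r] − [p,r] + [p,q]. For instance
  ∂QWX = WX − QX + QW,
  ∂QSU = SU − QU + QS.
This gives a 12×3 integer matrix of rank 3; reducing to Smith normal form yields diagonal entries (1,1,1).

Reading off H_k = ker ∂_k / im ∂_{k+1}:

  H_0: rank C_0 − rank ∂_1 = 9 − 8 = 1, and the invariant factors of ∂_1 are all 1, so H_0 ≅ Z.
  H_1: rank ker ∂_1 − rank ∂_2 = (12 − 8) − 3 = 1, and the invariant factors of ∂_2 are all 1, so H_1 ≅ Z.
  H_2: rank ker ∂_2 − rank ∂_3 = (3 − 3) − 0 = 0, and there is no ∂_3, so H_2 ≅ 0.

As a check, the Euler characteristic is 9 − 12 + 3 = 0, which agrees with 1 − 1 + 0 = 0.

H_0 ≅ Z,  H_1 ≅ Z,  H_2 = 0.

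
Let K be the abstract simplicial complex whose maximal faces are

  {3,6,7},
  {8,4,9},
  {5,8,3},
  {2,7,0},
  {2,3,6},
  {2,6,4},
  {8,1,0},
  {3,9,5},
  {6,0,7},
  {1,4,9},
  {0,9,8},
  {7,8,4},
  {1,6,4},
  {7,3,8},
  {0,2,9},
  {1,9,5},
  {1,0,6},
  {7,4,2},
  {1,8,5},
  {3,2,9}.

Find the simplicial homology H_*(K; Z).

H_0 = Z,  H_1 = Z × Z/2,  H_2 = 0.

Order the vertices as 0 < 1 < 2 < 3 < 4 < 5 < 6 < 7 < 8 < 9. Listing each simplex with vertices in this order, K has dimension 2 with simplices:

  0-simplices (10): [0], [1], [2], [3], [4], [5], [6], [7], [8], [9]
  1-simplices (30): (30 of them)
  2-simplices (20): (20 of them)

giving chain groups C_0 ≅ Z^10, C_1 ≅ Z^30, C_2 ≅ Z^20.

∂_1: C_1 → C_0 is given by ∂[p,q] = [q] − [p]. For instance
  ∂[0,9] = [9] − [0].
The 10×30 boundary matrix has rank 9 and Smith normal form diag(1,1,1,1,1,1,1,1,1).

Boundary ∂_2: C_2 → C_1 maps a triangle to the signed sum of its edges. For instance
  ∂[1,5,8] = [5,8] − [1,8] + [1,5],
  ∂[1,5,9] = [5,9] − [1,9] + [1,5].
The resulting 30×20 matrix has rank 20, and its Smith normal form has invariant factors (1,1,1,1,1,1,1,1,1,1,1,1,1,1,1,1,1,1,1,2).

Computing H_k = (kernel of ∂_k) / (image of ∂_{k+1}):

  H_0: rank C_0 − rank ∂_1 = 10 − 9 = 1, and the invariant factors of ∂_1 are all 1, so H_0 ≅ Z.
  H_1: rank ker ∂_1 − rank ∂_2 = (30 − 9) − 20 = 1, and ∂_2 has invariant factor 2 > 1, so H_1 ≅ Z × Z/2.
  H_2: rank ker ∂_2 − rank ∂_3 = (20 − 20) − 0 = 0, and there is no ∂_3, so H_2 ≅ 0.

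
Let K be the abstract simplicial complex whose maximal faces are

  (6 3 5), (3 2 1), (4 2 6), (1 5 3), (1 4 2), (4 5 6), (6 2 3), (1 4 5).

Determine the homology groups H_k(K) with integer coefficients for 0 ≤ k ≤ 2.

H_0 = Z,  H_1 = 0,  H_2 = Z.

We work with the vertex ordering 1 < 2 < 3 < 4 < 5 < 6. The simplices of K, each written with vertices in increasing order, are:

  0-simplices (6): [1], [2], [3], [4], [5], [6]
  1-simplices (12): [1,2], [1,3], [1,4], [1,5], [2,3], [2,4], [2,6], [3,5], [3,6], [4,5], [4,6], [5,6]
  2-simplices (8): [1,2,3], [1,2,4], [1,3,5], [1,4,5], [2,3,6], [2,4,6], [3,5,6], [4,5,6]

giving chain groups C_0 ≅ Z^6, C_1 ≅ Z^12, C_2 ≅ Z^8.

Boundary ∂_1: C_1 → C_0 maps an edge to its endpoints' difference, ∂[p,q] = q − p.
This gives a 6×12 integer matrix of rank 5; reducing to Smith normal form yields diagonal entries (1,1,1,1,1).

∂_2: C_2 → C_1 acts by ∂[p,q,r] = [q,r] − [p,r] + [p,q]. For instance
  ∂[2,4,6] = [4,6] − [2,6] + [2,4],
  ∂[1,4,5] = [4,5] − [1,5] + [1,4].
As a 12×8 matrix over Z this has rank 7, with invariant factors (1,1,1,1,1,1,1).

From H_k ≅ ker(∂_k) / im(∂_{k+1}) we obtain:

  H_0: rank C_0 − rank ∂_1 = 6 − 5 = 1, and the invariant factors of ∂_1 are all 1, so H_0 ≅ Z.
  H_1: rank ker ∂_1 − rank ∂_2 = (12 − 5) − 7 = 0, and the invariant factors of ∂_2 are all 1, so H_1 ≅ 0.
  H_2: rank ker ∂_2 − rank ∂_3 = (8 − 7) − 0 = 1, and there is no ∂_3, so H_2 ≅ Z.

As a check, the Euler characteristic is 6 − 12 + 8 = 2, which agrees with 1 − 0 + 1 = 2.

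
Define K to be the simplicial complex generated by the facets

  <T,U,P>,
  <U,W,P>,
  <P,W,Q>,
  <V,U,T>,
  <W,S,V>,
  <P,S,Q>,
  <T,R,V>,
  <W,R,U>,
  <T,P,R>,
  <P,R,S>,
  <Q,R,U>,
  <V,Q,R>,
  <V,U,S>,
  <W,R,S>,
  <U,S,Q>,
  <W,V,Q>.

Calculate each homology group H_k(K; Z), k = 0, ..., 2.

K has 8 vertices, 24 edges, 16 triangles.
rank ∂_0 = 0, rank ∂_1 = 7 ⇒ b_0 = 8 − 0 − 7 = 1; all invariant factors of ∂_1 are 1 so no torsion. So H_0 ≅ Z.
rank ∂_1 = 7, rank ∂_2 = 15 ⇒ b_1 = 24 − 7 − 15 = 2; all invariant factors of ∂_2 are 1 so no torsion. So H_1 ≅ Z^2.
rank ∂_2 = 15, rank ∂_3 = 0 ⇒ b_2 = 16 − 15 − 0 = 1. So H_2 ≅ Z.

H_0 = Z,  H_1 = Z^2,  H_2 = Z.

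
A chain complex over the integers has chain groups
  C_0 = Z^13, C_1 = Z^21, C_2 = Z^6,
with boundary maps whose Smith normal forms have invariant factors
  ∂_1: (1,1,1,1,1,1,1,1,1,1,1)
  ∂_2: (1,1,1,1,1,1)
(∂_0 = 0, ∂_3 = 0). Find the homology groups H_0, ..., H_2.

H_0 ≅ Z^2,  H_1 ≅ Z^4,  H_2 = 0.

H_0: b_0 = 13 − 0 − 11 = 2; torsion from ∂_1 factors > 1: none. So H_0 ≅ Z^2.
H_1: b_1 = 21 − 11 − 6 = 4; torsion from ∂_2 factors > 1: none. So H_1 ≅ Z^4.
H_2: b_2 = 6 − 6 − 0 = 0; torsion from ∂_3 factors > 1: none. So H_2 ≅ 0.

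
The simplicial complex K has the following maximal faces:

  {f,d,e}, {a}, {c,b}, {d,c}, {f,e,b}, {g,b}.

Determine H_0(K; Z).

H_0 ≅ Z^2.

We work with the vertex ordering a < b < c < d < e < f < g. The simplices of K, each written with vertices in increasing order, are:

  0-simplices (7): a, b, c, d, e, f, g
  1-simplices (8): bc, be, bf, bg, cd, de, df, ef
  2-simplices (2): bef, def

Hence C_0 ≅ Z^7, C_1 ≅ Z^8, C_2 ≅ Z^2.

The boundary map ∂_1: C_1 → C_0 maps an edge to its endpoints' difference, ∂[p,q] = q − p. For instance
  ∂cd = d − c.
The resulting 7×8 matrix has rank 5, and its Smith normal form has invariant factors (1,1,1,1,1).

The boundary map ∂_2: C_2 → C_1 sends each 2-simplex [p,q,r] to [q,r] − [p,r] + [p,q]. For instance
  ∂def = ef − df + de,
  ∂bef = ef − bf + be.
The resulting 8×2 matrix has rank 2, and its Smith normal form has invariant factors (1,1).

Computing H_k = (kernel of ∂_k) / (image of ∂_{k+1}):

  H_0: rank C_0 − rank ∂_1 = 7 − 5 = 2, and the invariant factors of ∂_1 are all 1, so H_0 ≅ Z^2.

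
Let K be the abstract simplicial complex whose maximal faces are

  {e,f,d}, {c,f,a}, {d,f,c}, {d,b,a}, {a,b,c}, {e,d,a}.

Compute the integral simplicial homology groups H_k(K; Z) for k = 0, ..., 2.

H_0 = Z,  H_1 = Z,  H_2 = 0.

Order the vertices as a < b < c < d < e < f. Listing each simplex with vertices in this order, K has dimension 2 with simplices:

  0-simplices (6): a, b, c, d, e, f
  1-simplices (12): ab, ac, ad, ae, af, bc, bd, cd, cf, de, df, ef
  2-simplices (6): abc, abd, acf, ade, cdf, def

Hence C_0 ≅ Z^6, C_1 ≅ Z^12, C_2 ≅ Z^6.

The boundary map ∂_1: C_1 → C_0 is given by ∂[p,q] = [q] − [p].
The resulting 6×12 matrix has rank 5, and its Smith normal form has invariant factors (1,1,1,1,1).

∂_2: C_2 → C_1 sends each 2-simplex [p,q,r] to [q,r] − [p,r] + [p,q]. For instance
  ∂abd = bd − ad + ab,
  ∂ade = de − ae + ad.
As a 12×6 matrix over Z this has rank 6, with invariant factors (1,1,1,1,1,1).

Reading off H_k = ker ∂_k / im ∂_{k+1}:

  H_0: rank C_0 − rank ∂_1 = 6 − 5 = 1, and the invariant factors of ∂_1 are all 1, so H_0 ≅ Z.
  H_1: rank ker ∂_1 − rank ∂_2 = (12 − 5) − 6 = 1, and the invariant factors of ∂_2 are all 1, so H_1 ≅ Z.
  H_2: rank ker ∂_2 − rank ∂_3 = (6 − 6) − 0 = 0, and there is no ∂_3, so H_2 ≅ 0.

As a check, the Euler characteristic is 6 − 12 + 6 = 0, which agrees with 1 − 1 + 0 = 0.
(K is a triangulation of the cylinder S^1 x I.)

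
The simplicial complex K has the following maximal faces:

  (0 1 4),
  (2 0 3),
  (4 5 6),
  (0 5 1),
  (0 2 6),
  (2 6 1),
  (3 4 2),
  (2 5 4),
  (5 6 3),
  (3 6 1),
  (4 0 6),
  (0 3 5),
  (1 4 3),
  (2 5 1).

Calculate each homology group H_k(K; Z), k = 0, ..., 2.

Fix the vertex order 0 < 1 < 2 < 3 < 4 < 5 < 6 and write every simplex with vertices in increasing order. Then dim K = 2 and the simplices of K are:

  0-simplices (7): [0], [1], [2], [3], [4], [5], [6]
  1-simplices (21): [0,1], [0,2], [0,3], [0,4], [0,5], [0,6], [1,2], [1,3], [1,4], [1,5], [1,6], [2,3], [2,4], [2,5], [2,6], [3,4], [3,5], [3,6], [4,5], [4,6], [5,6]
  2-simplices (14): [0,1,4], [0,1,5], [0,2,3], [0,2,6], [0,3,5], [0,4,6], [1,2,5], [1,2,6], [1,3,4], [1,3,6], [2,3,4], [2,4,5], [3,5,6], [4,5,6]

so the chain groups are C_0 ≅ Z^7, C_1 ≅ Z^21, C_2 ≅ Z^14.

Boundary ∂_1: C_1 → C_0 maps an edge to its endpoints' difference, ∂[p,q] = q − p.
The resulting 7×21 matrix has rank 6, and its Smith normal form has invariant factors (1,1,1,1,1,1).

Boundary ∂_2: C_2 → C_1 maps a triangle to the signed sum of its edges. For instance
  ∂[1,3,6] = [3,6] − [1,6] + [1,3],
  ∂[2,4,5] = [4,5] − [2,5] + [2,4].
This gives a 21×14 integer matrix of rank 13; reducing to Smith normal form yields diagonal entries (1,1,1,1,1,1,1,1,1,1,1,1,1).

Reading off H_k = ker ∂_k / im ∂_{k+1}:

  H_0: rank C_0 − rank ∂_1 = 7 − 6 = 1, and the invariant factors of ∂_1 are all 1, so H_0 = Z.
  H_1: rank ker ∂_1 − rank ∂_2 = (21 − 6) − 13 = 2, and the invariant factors of ∂_2 are all 1, so H_1 = Z^2.
  H_2: rank ker ∂_2 − rank ∂_3 = (14 − 13) − 0 = 1, and there is no ∂_3, so H_2 = Z.

As a check, the Euler characteristic is 7 − 21 + 14 = 0, which agrees with 1 − 2 + 1 = 0.
(K is a triangulation of the torus T^2.)

H_0 = Z,  H_1 = Z^2,  H_2 = Z.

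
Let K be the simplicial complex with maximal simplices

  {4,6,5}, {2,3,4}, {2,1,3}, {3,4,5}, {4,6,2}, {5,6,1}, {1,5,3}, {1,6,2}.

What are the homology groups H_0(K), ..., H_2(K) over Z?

Order the vertices as 1 < 2 < 3 < 4 < 5 < 6. Listing each simplex with vertices in this order, K has dimension 2 with simplices:

  0-simplices (6): [1], [2], [3], [4], [5], [6]
  1-simplices (12): [1,2], [1,3], [1,5], [1,6], [2,3], [2,4], [2,6], [3,4], [3,5], [4,5], [4,6], [5,6]
  2-simplices (8): [1,2,3], [1,2,6], [1,3,5], [1,5,6], [2,3,4], [2,4,6], [3,4,5], [4,5,6]

so the chain groups are C_0 ≅ Z^6, C_1 ≅ Z^12, C_2 ≅ Z^8.

∂_1: C_1 → C_0 maps an edge to its endpoints' difference, ∂[p,q] = q − p. For instance
  ∂[1,5] = [5] − [1].
The 6×12 boundary matrix has rank 5 and Smith normal form diag(1,1,1,1,1).

∂_2: C_2 → C_1 maps a triangle to the signed sum of its edges. For instance
  ∂[1,3,5] = [3,5] − [1,5] + [1,3],
  ∂[2,3,4] = [3,4] − [2,4] + [2,3].
The 12×8 boundary matrix has rank 7 and Smith normal form diag(1,1,1,1,1,1,1).

Now H_k = ker ∂_k / im ∂_{k+1}, so:

  H_0: rank C_0 − rank ∂_1 = 6 − 5 = 1, and the invariant factors of ∂_1 are all 1, so H_0 = Z.
  H_1: rank ker ∂_1 − rank ∂_2 = (12 − 5) − 7 = 0, and the invariant factors of ∂_2 are all 1, so H_1 = 0.
  H_2: rank ker ∂_2 − rank ∂_3 = (8 − 7) − 0 = 1, and there is no ∂_3, so H_2 = Z.

(K is a triangulation of the 2-sphere S^2.)

H_0 ≅ Z,  H_1 = 0,  H_2 ≅ Z.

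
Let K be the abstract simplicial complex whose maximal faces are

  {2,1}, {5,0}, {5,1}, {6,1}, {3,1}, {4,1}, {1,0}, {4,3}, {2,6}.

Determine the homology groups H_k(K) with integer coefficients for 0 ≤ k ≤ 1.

H_0 ≅ Z,  H_1 ≅ Z^3.

K has 7 vertices, 9 edges.
rank ∂_0 = 0, rank ∂_1 = 6 ⇒ b_0 = 7 − 0 − 6 = 1; all invariant factors of ∂_1 are 1 so no torsion. So H_0 = Z.
rank ∂_1 = 6, rank ∂_2 = 0 ⇒ b_1 = 9 − 6 − 0 = 3. So H_1 = Z^3.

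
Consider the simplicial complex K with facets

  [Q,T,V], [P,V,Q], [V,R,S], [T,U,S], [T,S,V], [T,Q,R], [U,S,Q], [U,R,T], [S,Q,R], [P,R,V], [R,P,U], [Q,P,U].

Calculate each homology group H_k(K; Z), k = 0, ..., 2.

H_0 ≅ Z,  H_1 ≅ Z/2,  H_2 = 0.

We work with the vertex ordering P < Q < R < S < T < U < V. The simplices of K, each written with vertices in increasing order, are:

  0-simplices (7): P, Q, R, S, T, U, V
  1-simplices (18): PQ, PR, PU, PV, QR, QS, QT, QU, QV, RS, RT, RU, RV, ST, SU, SV, TU, TV
  2-simplices (12): PQU, PQV, PRU, PRV, QRS, QRT, QSU, QTV, RSV, RTU, STU, STV

giving chain groups C_0 ≅ Z^7, C_1 ≅ Z^18, C_2 ≅ Z^12.

Boundary ∂_1: C_1 → C_0 maps an edge to its endpoints' difference, ∂[p,q] = q − p.
The 7×18 boundary matrix has rank 6 and Smith normal form diag(1,1,1,1,1,1).

Boundary ∂_2: C_2 → C_1 maps a triangle to the signed sum of its edges. For instance
  ∂QSU = SU − QU + QS,
  ∂PQV = QV − PV + PQ.
The resulting 18×12 matrix has rank 12, and its Smith normal form has invariant factors (1,1,1,1,1,1,1,1,1,1,1,2).

Computing H_k = (kernel of ∂_k) / (image of ∂_{k+1}):

  H_0: rank C_0 − rank ∂_1 = 7 − 6 = 1, and the invariant factors of ∂_1 are all 1, so H_0 = Z.
  H_1: rank ker ∂_1 − rank ∂_2 = (18 − 6) − 12 = 0, and ∂_2 has invariant factor 2 > 1, so H_1 = Z/2.
  H_2: rank ker ∂_2 − rank ∂_3 = (12 − 12) − 0 = 0, and there is no ∂_3, so H_2 = 0.

(K is a triangulation of the real projective plane RP^2.)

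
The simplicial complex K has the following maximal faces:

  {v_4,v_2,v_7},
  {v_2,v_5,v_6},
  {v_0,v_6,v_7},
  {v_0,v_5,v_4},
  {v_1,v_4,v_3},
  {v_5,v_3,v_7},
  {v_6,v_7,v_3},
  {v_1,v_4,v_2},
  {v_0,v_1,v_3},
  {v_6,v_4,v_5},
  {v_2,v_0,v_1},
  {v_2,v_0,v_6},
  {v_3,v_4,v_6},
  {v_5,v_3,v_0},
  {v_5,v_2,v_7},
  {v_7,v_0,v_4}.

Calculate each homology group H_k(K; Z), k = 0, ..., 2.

Fix the vertex order v_0 < v_1 < v_2 < v_3 < v_4 < v_5 < v_6 < v_7 and write every simplex with vertices in increasing order. Then dim K = 2 and the simplices of K are:

  0-simplices (8): [v_0], [v_1], [v_2], [v_3], [v_4], [v_5], [v_6], [v_7]
  1-simplices (24): (24 of them)
  2-simplices (16): (16 of them)

giving chain groups C_0 ≅ Z^8, C_1 ≅ Z^24, C_2 ≅ Z^16.

∂_1: C_1 → C_0 is given by ∂[p,q] = [q] − [p].
The 8×24 boundary matrix has rank 7 and Smith normal form diag(1,1,1,1,1,1,1).

Boundary ∂_2: C_2 → C_1 acts by ∂[p,q,r] = [q,r] − [p,r] + [p,q]. For instance
  ∂[v_3,v_5,v_7] = [v_5,v_7] − [v_3,v_7] + [v_3,v_5],
  ∂[v_0,v_1,v_3] = [v_1,v_3] − [v_0,v_3] + [v_0,v_1].
This gives a 24×16 integer matrix of rank 15; reducing to Smith normal form yields diagonal entries (1,1,1,1,1,1,1,1,1,1,1,1,1,1,1).

Computing H_k = (kernel of ∂_k) / (image of ∂_{k+1}):

  H_0: rank C_0 − rank ∂_1 = 8 − 7 = 1, and the invariant factors of ∂_1 are all 1, so H_0 ≅ Z.
  H_1: rank ker ∂_1 − rank ∂_2 = (24 − 7) − 15 = 2, and the invariant factors of ∂_2 are all 1, so H_1 ≅ Z^2.
  H_2: rank ker ∂_2 − rank ∂_3 = (16 − 15) − 0 = 1, and there is no ∂_3, so H_2 ≅ Z.

(K is a triangulation of the torus T^2.)

H_0 = Z,  H_1 = Z^2,  H_2 = Z.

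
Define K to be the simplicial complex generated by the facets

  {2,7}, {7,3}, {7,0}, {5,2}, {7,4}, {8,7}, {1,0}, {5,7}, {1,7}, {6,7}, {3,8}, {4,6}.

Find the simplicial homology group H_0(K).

Order the vertices as 0 < 1 < 2 < 3 < 4 < 5 < 6 < 7 < 8. Listing each simplex with vertices in this order, K has dimension 1 with simplices:

  0-simplices (9): [0], [1], [2], [3], [4], [5], [6], [7], [8]
  1-simplices (12): [0,1], [0,7], [1,7], [2,5], [2,7], [3,7], [3,8], [4,6], [4,7], [5,7], [6,7], [7,8]

giving chain groups C_0 ≅ Z^9, C_1 ≅ Z^12.

∂_1: C_1 → C_0 is given by ∂[p,q] = [q] − [p]. For instance
  ∂[5,7] = [7] − [5].
The resulting 9×12 matrix has rank 8, and its Smith normal form has invariant factors (1,1,1,1,1,1,1,1).

Now H_k = ker ∂_k / im ∂_{k+1}, so:

  H_0: rank C_0 − rank ∂_1 = 9 − 8 = 1, and the invariant factors of ∂_1 are all 1, so H_0 = Z.

H_0 ≅ Z.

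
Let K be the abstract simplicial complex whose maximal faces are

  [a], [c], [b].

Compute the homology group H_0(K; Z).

H_0 = Z^3.

We work with the vertex ordering a < b < c. The simplices of K, each written with vertices in increasing order, are:

  0-simplices (3): a, b, c

Hence C_0 ≅ Z^3.

From H_k ≅ ker(∂_k) / im(∂_{k+1}) we obtain:

  H_0: rank C_0 − rank ∂_1 = 3 − 0 = 3, and there is no ∂_1, so H_0 = Z^3.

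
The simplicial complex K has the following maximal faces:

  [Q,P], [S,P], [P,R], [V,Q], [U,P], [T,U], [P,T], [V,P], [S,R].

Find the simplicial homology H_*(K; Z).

Order the vertices as P < Q < R < S < T < U < V. Listing each simplex with vertices in this order, K has dimension 1 with simplices:

  0-simplices (7): P, Q, R, S, T, U, V
  1-simplices (9): PQ, PR, PS, PT, PU, PV, QV, RS, TU

Hence C_0 ≅ Z^7, C_1 ≅ Z^9.

The boundary map ∂_1: C_1 → C_0 maps an edge to its endpoints' difference, ∂[p,q] = q − p.
The resulting 7×9 matrix has rank 6, and its Smith normal form has invariant factors (1,1,1,1,1,1).

From H_k ≅ ker(∂_k) / im(∂_{k+1}) we obtain:

  H_0: rank C_0 − rank ∂_1 = 7 − 6 = 1, and the invariant factors of ∂_1 are all 1, so H_0 = Z.
  H_1: rank ker ∂_1 − rank ∂_2 = (9 − 6) − 0 = 3, and there is no ∂_2, so H_1 = Z^3.

H_0 = Z,  H_1 = Z^3.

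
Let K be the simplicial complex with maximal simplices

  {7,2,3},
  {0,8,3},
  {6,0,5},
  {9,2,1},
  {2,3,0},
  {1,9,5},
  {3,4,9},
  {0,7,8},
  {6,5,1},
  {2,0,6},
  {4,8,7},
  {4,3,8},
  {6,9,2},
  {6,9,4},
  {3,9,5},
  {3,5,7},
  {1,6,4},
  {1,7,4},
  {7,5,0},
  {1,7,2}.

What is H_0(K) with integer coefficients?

We work with the vertex ordering 0 < 1 < 2 < 3 < 4 < 5 < 6 < 7 < 8 < 9. The simplices of K, each written with vertices in increasing order, are:

  0-simplices (10): [0], [1], [2], [3], [4], [5], [6], [7], [8], [9]
  1-simplices (30): (30 of them)
  2-simplices (20): (20 of them)

so the chain groups are C_0 ≅ Z^10, C_1 ≅ Z^30, C_2 ≅ Z^20.

Boundary ∂_1: C_1 → C_0 sends each edge [p,q] (with p < q) to q − p. For instance
  ∂[0,5] = [5] − [0].
The resulting 10×30 matrix has rank 9, and its Smith normal form has invariant factors (1,1,1,1,1,1,1,1,1).

∂_2: C_2 → C_1 acts by ∂[p,q,r] = [q,r] − [p,r] + [p,q]. For instance
  ∂[2,6,9] = [6,9] − [2,9] + [2,6],
  ∂[0,5,6] = [5,6] − [0,6] + [0,5].
The 30×20 boundary matrix has rank 20 and Smith normal form diag(1,1,1,1,1,1,1,1,1,1,1,1,1,1,1,1,1,1,1,2).

Now H_k = ker ∂_k / im ∂_{k+1}, so:

  H_0: rank C_0 − rank ∂_1 = 10 − 9 = 1, and the invariant factors of ∂_1 are all 1, so H_0 ≅ Z.

H_0 ≅ Z.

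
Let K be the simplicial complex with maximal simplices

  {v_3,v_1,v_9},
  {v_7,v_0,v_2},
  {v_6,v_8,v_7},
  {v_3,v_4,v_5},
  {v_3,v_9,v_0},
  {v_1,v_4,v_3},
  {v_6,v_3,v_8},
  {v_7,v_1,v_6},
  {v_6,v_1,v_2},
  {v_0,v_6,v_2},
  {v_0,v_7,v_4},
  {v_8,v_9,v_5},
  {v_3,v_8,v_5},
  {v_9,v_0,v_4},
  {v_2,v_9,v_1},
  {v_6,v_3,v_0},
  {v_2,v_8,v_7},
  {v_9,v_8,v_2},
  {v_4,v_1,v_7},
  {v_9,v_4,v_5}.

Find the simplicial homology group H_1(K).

H_1 ≅ Z ⊕ Z_2.

K has 10 vertices, 30 edges, 20 triangles.
rank ∂_1 = 9, rank ∂_2 = 20 ⇒ b_1 = 30 − 9 − 20 = 1; ∂_2 has invariant factor(s) [2] giving torsion. So H_1 ≅ Z ⊕ Z_2.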